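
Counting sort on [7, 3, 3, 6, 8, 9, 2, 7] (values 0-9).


Input: [7, 3, 3, 6, 8, 9, 2, 7]
Counts: [0, 0, 1, 2, 0, 0, 1, 2, 1, 1]

Sorted: [2, 3, 3, 6, 7, 7, 8, 9]


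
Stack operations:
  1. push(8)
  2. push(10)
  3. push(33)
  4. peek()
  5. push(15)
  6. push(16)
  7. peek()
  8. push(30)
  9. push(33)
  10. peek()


push(8) -> [8]
push(10) -> [8, 10]
push(33) -> [8, 10, 33]
peek()->33
push(15) -> [8, 10, 33, 15]
push(16) -> [8, 10, 33, 15, 16]
peek()->16
push(30) -> [8, 10, 33, 15, 16, 30]
push(33) -> [8, 10, 33, 15, 16, 30, 33]
peek()->33

Final stack: [8, 10, 33, 15, 16, 30, 33]


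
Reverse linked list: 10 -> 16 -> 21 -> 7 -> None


Step 1: curr=10, set curr.next=prev(None) | reversed so far: 10
Step 2: curr=16, set curr.next=prev(10) | reversed so far: 16 -> 10
Step 3: curr=21, set curr.next=prev(16) | reversed so far: 21 -> 16 -> 10
Step 4: curr=7, set curr.next=prev(21) | reversed so far: 7 -> 21 -> 16 -> 10

7 -> 21 -> 16 -> 10 -> None


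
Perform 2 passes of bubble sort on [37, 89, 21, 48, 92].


Initial: [37, 89, 21, 48, 92]
Pass 1: [37, 21, 48, 89, 92] (2 swaps)
Pass 2: [21, 37, 48, 89, 92] (1 swaps)

After 2 passes: [21, 37, 48, 89, 92]


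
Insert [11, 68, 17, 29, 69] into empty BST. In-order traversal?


Insert 11: root
Insert 68: R from 11
Insert 17: R from 11 -> L from 68
Insert 29: R from 11 -> L from 68 -> R from 17
Insert 69: R from 11 -> R from 68

In-order: [11, 17, 29, 68, 69]


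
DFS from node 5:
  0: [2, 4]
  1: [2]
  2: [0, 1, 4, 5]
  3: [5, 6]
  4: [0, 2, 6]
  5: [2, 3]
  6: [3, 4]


Visit 5, push [3, 2]
Visit 2, push [4, 1, 0]
Visit 0, push [4]
Visit 4, push [6]
Visit 6, push [3]
Visit 3, push []
Visit 1, push []

DFS order: [5, 2, 0, 4, 6, 3, 1]


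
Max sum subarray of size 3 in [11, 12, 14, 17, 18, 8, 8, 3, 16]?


[0:3]: 37
[1:4]: 43
[2:5]: 49
[3:6]: 43
[4:7]: 34
[5:8]: 19
[6:9]: 27

Max: 49 at [2:5]


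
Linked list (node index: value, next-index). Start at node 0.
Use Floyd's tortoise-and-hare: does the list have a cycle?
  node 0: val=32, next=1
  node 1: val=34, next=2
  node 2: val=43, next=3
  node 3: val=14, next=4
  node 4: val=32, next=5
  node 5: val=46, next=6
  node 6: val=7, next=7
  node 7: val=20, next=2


Floyd's tortoise (slow, +1) and hare (fast, +2):
  init: slow=0, fast=0
  step 1: slow=1, fast=2
  step 2: slow=2, fast=4
  step 3: slow=3, fast=6
  step 4: slow=4, fast=2
  step 5: slow=5, fast=4
  step 6: slow=6, fast=6
  slow == fast at node 6: cycle detected

Cycle: yes


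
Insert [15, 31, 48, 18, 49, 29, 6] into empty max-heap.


Insert 15: [15]
Insert 31: [31, 15]
Insert 48: [48, 15, 31]
Insert 18: [48, 18, 31, 15]
Insert 49: [49, 48, 31, 15, 18]
Insert 29: [49, 48, 31, 15, 18, 29]
Insert 6: [49, 48, 31, 15, 18, 29, 6]

Final heap: [49, 48, 31, 15, 18, 29, 6]


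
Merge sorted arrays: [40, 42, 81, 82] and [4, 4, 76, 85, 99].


Take 4 from B
Take 4 from B
Take 40 from A
Take 42 from A
Take 76 from B
Take 81 from A
Take 82 from A

Merged: [4, 4, 40, 42, 76, 81, 82, 85, 99]


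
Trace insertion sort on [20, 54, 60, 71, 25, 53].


Initial: [20, 54, 60, 71, 25, 53]
Insert 54: [20, 54, 60, 71, 25, 53]
Insert 60: [20, 54, 60, 71, 25, 53]
Insert 71: [20, 54, 60, 71, 25, 53]
Insert 25: [20, 25, 54, 60, 71, 53]
Insert 53: [20, 25, 53, 54, 60, 71]

Sorted: [20, 25, 53, 54, 60, 71]


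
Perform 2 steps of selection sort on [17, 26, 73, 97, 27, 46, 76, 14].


Initial: [17, 26, 73, 97, 27, 46, 76, 14]
Step 1: min=14 at 7
  Swap: [14, 26, 73, 97, 27, 46, 76, 17]
Step 2: min=17 at 7
  Swap: [14, 17, 73, 97, 27, 46, 76, 26]

After 2 steps: [14, 17, 73, 97, 27, 46, 76, 26]


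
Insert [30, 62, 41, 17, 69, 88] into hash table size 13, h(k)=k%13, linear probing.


Insert 30: h=4 -> slot 4
Insert 62: h=10 -> slot 10
Insert 41: h=2 -> slot 2
Insert 17: h=4, 1 probes -> slot 5
Insert 69: h=4, 2 probes -> slot 6
Insert 88: h=10, 1 probes -> slot 11

Table: [None, None, 41, None, 30, 17, 69, None, None, None, 62, 88, None]


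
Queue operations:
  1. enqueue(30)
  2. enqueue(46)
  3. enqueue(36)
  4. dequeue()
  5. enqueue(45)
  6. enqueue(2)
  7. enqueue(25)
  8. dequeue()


enqueue(30) -> [30]
enqueue(46) -> [30, 46]
enqueue(36) -> [30, 46, 36]
dequeue()->30, [46, 36]
enqueue(45) -> [46, 36, 45]
enqueue(2) -> [46, 36, 45, 2]
enqueue(25) -> [46, 36, 45, 2, 25]
dequeue()->46, [36, 45, 2, 25]

Final queue: [36, 45, 2, 25]


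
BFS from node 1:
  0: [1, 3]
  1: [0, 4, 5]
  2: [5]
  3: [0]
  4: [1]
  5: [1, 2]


Visit 1, enqueue [0, 4, 5]
Visit 0, enqueue [3]
Visit 4, enqueue []
Visit 5, enqueue [2]
Visit 3, enqueue []
Visit 2, enqueue []

BFS order: [1, 0, 4, 5, 3, 2]


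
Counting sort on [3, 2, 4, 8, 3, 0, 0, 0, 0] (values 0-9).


Input: [3, 2, 4, 8, 3, 0, 0, 0, 0]
Counts: [4, 0, 1, 2, 1, 0, 0, 0, 1, 0]

Sorted: [0, 0, 0, 0, 2, 3, 3, 4, 8]


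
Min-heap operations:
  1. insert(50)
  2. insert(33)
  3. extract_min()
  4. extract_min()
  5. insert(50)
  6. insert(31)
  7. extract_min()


insert(50) -> [50]
insert(33) -> [33, 50]
extract_min()->33, [50]
extract_min()->50, []
insert(50) -> [50]
insert(31) -> [31, 50]
extract_min()->31, [50]

Final heap: [50]


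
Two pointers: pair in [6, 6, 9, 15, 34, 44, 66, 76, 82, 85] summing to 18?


lo=0(6)+hi=9(85)=91
lo=0(6)+hi=8(82)=88
lo=0(6)+hi=7(76)=82
lo=0(6)+hi=6(66)=72
lo=0(6)+hi=5(44)=50
lo=0(6)+hi=4(34)=40
lo=0(6)+hi=3(15)=21
lo=0(6)+hi=2(9)=15
lo=1(6)+hi=2(9)=15

No pair found


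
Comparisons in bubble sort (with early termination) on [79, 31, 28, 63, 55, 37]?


Algorithm: bubble sort (with early termination)
Input: [79, 31, 28, 63, 55, 37]
Sorted: [28, 31, 37, 55, 63, 79]

14


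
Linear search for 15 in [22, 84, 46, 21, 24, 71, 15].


i=0: 22!=15
i=1: 84!=15
i=2: 46!=15
i=3: 21!=15
i=4: 24!=15
i=5: 71!=15
i=6: 15==15 found!

Found at 6, 7 comps


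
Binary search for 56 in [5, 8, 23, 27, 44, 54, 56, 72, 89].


Step 1: lo=0, hi=8, mid=4, val=44
Step 2: lo=5, hi=8, mid=6, val=56

Found at index 6


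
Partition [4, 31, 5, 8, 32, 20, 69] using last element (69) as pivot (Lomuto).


Pivot: 69
  4 <= 69: advance i (no swap)
  31 <= 69: advance i (no swap)
  5 <= 69: advance i (no swap)
  8 <= 69: advance i (no swap)
  32 <= 69: advance i (no swap)
  20 <= 69: advance i (no swap)
Place pivot at 6: [4, 31, 5, 8, 32, 20, 69]

Partitioned: [4, 31, 5, 8, 32, 20, 69]


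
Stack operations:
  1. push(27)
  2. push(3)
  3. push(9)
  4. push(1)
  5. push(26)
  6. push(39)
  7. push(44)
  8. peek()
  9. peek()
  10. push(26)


push(27) -> [27]
push(3) -> [27, 3]
push(9) -> [27, 3, 9]
push(1) -> [27, 3, 9, 1]
push(26) -> [27, 3, 9, 1, 26]
push(39) -> [27, 3, 9, 1, 26, 39]
push(44) -> [27, 3, 9, 1, 26, 39, 44]
peek()->44
peek()->44
push(26) -> [27, 3, 9, 1, 26, 39, 44, 26]

Final stack: [27, 3, 9, 1, 26, 39, 44, 26]


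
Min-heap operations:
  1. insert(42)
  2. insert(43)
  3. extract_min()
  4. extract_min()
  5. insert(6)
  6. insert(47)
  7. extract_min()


insert(42) -> [42]
insert(43) -> [42, 43]
extract_min()->42, [43]
extract_min()->43, []
insert(6) -> [6]
insert(47) -> [6, 47]
extract_min()->6, [47]

Final heap: [47]


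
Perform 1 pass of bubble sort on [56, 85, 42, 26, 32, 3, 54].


Initial: [56, 85, 42, 26, 32, 3, 54]
Pass 1: [56, 42, 26, 32, 3, 54, 85] (5 swaps)

After 1 pass: [56, 42, 26, 32, 3, 54, 85]


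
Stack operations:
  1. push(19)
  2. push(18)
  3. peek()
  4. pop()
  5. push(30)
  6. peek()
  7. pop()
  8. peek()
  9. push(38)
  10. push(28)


push(19) -> [19]
push(18) -> [19, 18]
peek()->18
pop()->18, [19]
push(30) -> [19, 30]
peek()->30
pop()->30, [19]
peek()->19
push(38) -> [19, 38]
push(28) -> [19, 38, 28]

Final stack: [19, 38, 28]


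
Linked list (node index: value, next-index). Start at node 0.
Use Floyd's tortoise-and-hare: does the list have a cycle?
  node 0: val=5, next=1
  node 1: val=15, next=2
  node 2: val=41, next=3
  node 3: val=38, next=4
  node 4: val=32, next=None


Floyd's tortoise (slow, +1) and hare (fast, +2):
  init: slow=0, fast=0
  step 1: slow=1, fast=2
  step 2: slow=2, fast=4
  step 3: fast -> None, no cycle

Cycle: no


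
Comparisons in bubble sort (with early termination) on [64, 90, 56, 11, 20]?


Algorithm: bubble sort (with early termination)
Input: [64, 90, 56, 11, 20]
Sorted: [11, 20, 56, 64, 90]

10


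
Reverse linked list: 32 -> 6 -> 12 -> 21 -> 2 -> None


Step 1: curr=32, set curr.next=prev(None) | reversed so far: 32
Step 2: curr=6, set curr.next=prev(32) | reversed so far: 6 -> 32
Step 3: curr=12, set curr.next=prev(6) | reversed so far: 12 -> 6 -> 32
Step 4: curr=21, set curr.next=prev(12) | reversed so far: 21 -> 12 -> 6 -> 32
Step 5: curr=2, set curr.next=prev(21) | reversed so far: 2 -> 21 -> 12 -> 6 -> 32

2 -> 21 -> 12 -> 6 -> 32 -> None


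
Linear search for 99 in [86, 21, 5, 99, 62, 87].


i=0: 86!=99
i=1: 21!=99
i=2: 5!=99
i=3: 99==99 found!

Found at 3, 4 comps


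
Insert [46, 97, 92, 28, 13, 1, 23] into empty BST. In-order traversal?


Insert 46: root
Insert 97: R from 46
Insert 92: R from 46 -> L from 97
Insert 28: L from 46
Insert 13: L from 46 -> L from 28
Insert 1: L from 46 -> L from 28 -> L from 13
Insert 23: L from 46 -> L from 28 -> R from 13

In-order: [1, 13, 23, 28, 46, 92, 97]


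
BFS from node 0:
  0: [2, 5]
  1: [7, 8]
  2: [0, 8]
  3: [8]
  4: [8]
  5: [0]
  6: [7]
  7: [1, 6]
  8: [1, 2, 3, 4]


Visit 0, enqueue [2, 5]
Visit 2, enqueue [8]
Visit 5, enqueue []
Visit 8, enqueue [1, 3, 4]
Visit 1, enqueue [7]
Visit 3, enqueue []
Visit 4, enqueue []
Visit 7, enqueue [6]
Visit 6, enqueue []

BFS order: [0, 2, 5, 8, 1, 3, 4, 7, 6]


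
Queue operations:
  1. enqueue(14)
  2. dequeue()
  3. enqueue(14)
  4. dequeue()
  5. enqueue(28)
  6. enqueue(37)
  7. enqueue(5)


enqueue(14) -> [14]
dequeue()->14, []
enqueue(14) -> [14]
dequeue()->14, []
enqueue(28) -> [28]
enqueue(37) -> [28, 37]
enqueue(5) -> [28, 37, 5]

Final queue: [28, 37, 5]


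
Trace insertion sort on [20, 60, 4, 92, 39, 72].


Initial: [20, 60, 4, 92, 39, 72]
Insert 60: [20, 60, 4, 92, 39, 72]
Insert 4: [4, 20, 60, 92, 39, 72]
Insert 92: [4, 20, 60, 92, 39, 72]
Insert 39: [4, 20, 39, 60, 92, 72]
Insert 72: [4, 20, 39, 60, 72, 92]

Sorted: [4, 20, 39, 60, 72, 92]


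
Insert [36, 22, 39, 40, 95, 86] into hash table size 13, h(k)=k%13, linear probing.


Insert 36: h=10 -> slot 10
Insert 22: h=9 -> slot 9
Insert 39: h=0 -> slot 0
Insert 40: h=1 -> slot 1
Insert 95: h=4 -> slot 4
Insert 86: h=8 -> slot 8

Table: [39, 40, None, None, 95, None, None, None, 86, 22, 36, None, None]


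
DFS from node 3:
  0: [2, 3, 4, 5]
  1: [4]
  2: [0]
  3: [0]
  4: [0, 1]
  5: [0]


Visit 3, push [0]
Visit 0, push [5, 4, 2]
Visit 2, push []
Visit 4, push [1]
Visit 1, push []
Visit 5, push []

DFS order: [3, 0, 2, 4, 1, 5]


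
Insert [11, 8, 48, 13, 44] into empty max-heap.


Insert 11: [11]
Insert 8: [11, 8]
Insert 48: [48, 8, 11]
Insert 13: [48, 13, 11, 8]
Insert 44: [48, 44, 11, 8, 13]

Final heap: [48, 44, 11, 8, 13]


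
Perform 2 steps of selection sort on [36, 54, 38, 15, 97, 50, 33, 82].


Initial: [36, 54, 38, 15, 97, 50, 33, 82]
Step 1: min=15 at 3
  Swap: [15, 54, 38, 36, 97, 50, 33, 82]
Step 2: min=33 at 6
  Swap: [15, 33, 38, 36, 97, 50, 54, 82]

After 2 steps: [15, 33, 38, 36, 97, 50, 54, 82]


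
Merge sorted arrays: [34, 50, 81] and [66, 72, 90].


Take 34 from A
Take 50 from A
Take 66 from B
Take 72 from B
Take 81 from A

Merged: [34, 50, 66, 72, 81, 90]


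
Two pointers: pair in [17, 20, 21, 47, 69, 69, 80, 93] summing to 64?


lo=0(17)+hi=7(93)=110
lo=0(17)+hi=6(80)=97
lo=0(17)+hi=5(69)=86
lo=0(17)+hi=4(69)=86
lo=0(17)+hi=3(47)=64

Yes: 17+47=64


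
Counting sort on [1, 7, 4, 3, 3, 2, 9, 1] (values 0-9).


Input: [1, 7, 4, 3, 3, 2, 9, 1]
Counts: [0, 2, 1, 2, 1, 0, 0, 1, 0, 1]

Sorted: [1, 1, 2, 3, 3, 4, 7, 9]


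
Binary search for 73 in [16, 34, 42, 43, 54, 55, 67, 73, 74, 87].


Step 1: lo=0, hi=9, mid=4, val=54
Step 2: lo=5, hi=9, mid=7, val=73

Found at index 7


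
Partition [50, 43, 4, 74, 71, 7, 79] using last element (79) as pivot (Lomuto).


Pivot: 79
  50 <= 79: advance i (no swap)
  43 <= 79: advance i (no swap)
  4 <= 79: advance i (no swap)
  74 <= 79: advance i (no swap)
  71 <= 79: advance i (no swap)
  7 <= 79: advance i (no swap)
Place pivot at 6: [50, 43, 4, 74, 71, 7, 79]

Partitioned: [50, 43, 4, 74, 71, 7, 79]


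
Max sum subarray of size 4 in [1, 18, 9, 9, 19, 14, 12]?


[0:4]: 37
[1:5]: 55
[2:6]: 51
[3:7]: 54

Max: 55 at [1:5]


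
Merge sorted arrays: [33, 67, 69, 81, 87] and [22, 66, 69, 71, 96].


Take 22 from B
Take 33 from A
Take 66 from B
Take 67 from A
Take 69 from A
Take 69 from B
Take 71 from B
Take 81 from A
Take 87 from A

Merged: [22, 33, 66, 67, 69, 69, 71, 81, 87, 96]


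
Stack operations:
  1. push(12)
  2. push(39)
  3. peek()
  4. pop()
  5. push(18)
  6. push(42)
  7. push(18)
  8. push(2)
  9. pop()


push(12) -> [12]
push(39) -> [12, 39]
peek()->39
pop()->39, [12]
push(18) -> [12, 18]
push(42) -> [12, 18, 42]
push(18) -> [12, 18, 42, 18]
push(2) -> [12, 18, 42, 18, 2]
pop()->2, [12, 18, 42, 18]

Final stack: [12, 18, 42, 18]


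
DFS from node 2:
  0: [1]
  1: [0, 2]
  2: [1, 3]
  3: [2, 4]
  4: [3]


Visit 2, push [3, 1]
Visit 1, push [0]
Visit 0, push []
Visit 3, push [4]
Visit 4, push []

DFS order: [2, 1, 0, 3, 4]


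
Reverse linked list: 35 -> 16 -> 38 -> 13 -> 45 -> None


Step 1: curr=35, set curr.next=prev(None) | reversed so far: 35
Step 2: curr=16, set curr.next=prev(35) | reversed so far: 16 -> 35
Step 3: curr=38, set curr.next=prev(16) | reversed so far: 38 -> 16 -> 35
Step 4: curr=13, set curr.next=prev(38) | reversed so far: 13 -> 38 -> 16 -> 35
Step 5: curr=45, set curr.next=prev(13) | reversed so far: 45 -> 13 -> 38 -> 16 -> 35

45 -> 13 -> 38 -> 16 -> 35 -> None


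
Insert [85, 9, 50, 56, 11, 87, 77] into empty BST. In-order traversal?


Insert 85: root
Insert 9: L from 85
Insert 50: L from 85 -> R from 9
Insert 56: L from 85 -> R from 9 -> R from 50
Insert 11: L from 85 -> R from 9 -> L from 50
Insert 87: R from 85
Insert 77: L from 85 -> R from 9 -> R from 50 -> R from 56

In-order: [9, 11, 50, 56, 77, 85, 87]


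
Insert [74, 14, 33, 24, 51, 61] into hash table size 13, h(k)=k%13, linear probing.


Insert 74: h=9 -> slot 9
Insert 14: h=1 -> slot 1
Insert 33: h=7 -> slot 7
Insert 24: h=11 -> slot 11
Insert 51: h=12 -> slot 12
Insert 61: h=9, 1 probes -> slot 10

Table: [None, 14, None, None, None, None, None, 33, None, 74, 61, 24, 51]


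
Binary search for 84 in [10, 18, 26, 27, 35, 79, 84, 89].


Step 1: lo=0, hi=7, mid=3, val=27
Step 2: lo=4, hi=7, mid=5, val=79
Step 3: lo=6, hi=7, mid=6, val=84

Found at index 6


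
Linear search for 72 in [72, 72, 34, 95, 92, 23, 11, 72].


i=0: 72==72 found!

Found at 0, 1 comps


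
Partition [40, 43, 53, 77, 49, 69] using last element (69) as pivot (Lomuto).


Pivot: 69
  40 <= 69: advance i (no swap)
  43 <= 69: advance i (no swap)
  53 <= 69: advance i (no swap)
  49 <= 69: swap -> [40, 43, 53, 49, 77, 69]
Place pivot at 4: [40, 43, 53, 49, 69, 77]

Partitioned: [40, 43, 53, 49, 69, 77]


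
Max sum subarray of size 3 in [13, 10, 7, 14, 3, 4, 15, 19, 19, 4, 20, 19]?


[0:3]: 30
[1:4]: 31
[2:5]: 24
[3:6]: 21
[4:7]: 22
[5:8]: 38
[6:9]: 53
[7:10]: 42
[8:11]: 43
[9:12]: 43

Max: 53 at [6:9]


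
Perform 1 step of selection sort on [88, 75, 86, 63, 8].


Initial: [88, 75, 86, 63, 8]
Step 1: min=8 at 4
  Swap: [8, 75, 86, 63, 88]

After 1 step: [8, 75, 86, 63, 88]


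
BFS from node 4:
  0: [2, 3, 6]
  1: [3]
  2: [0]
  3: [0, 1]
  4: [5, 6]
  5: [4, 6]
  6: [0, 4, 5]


Visit 4, enqueue [5, 6]
Visit 5, enqueue []
Visit 6, enqueue [0]
Visit 0, enqueue [2, 3]
Visit 2, enqueue []
Visit 3, enqueue [1]
Visit 1, enqueue []

BFS order: [4, 5, 6, 0, 2, 3, 1]


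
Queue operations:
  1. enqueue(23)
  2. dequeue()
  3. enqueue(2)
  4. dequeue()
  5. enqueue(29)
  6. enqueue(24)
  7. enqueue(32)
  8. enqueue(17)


enqueue(23) -> [23]
dequeue()->23, []
enqueue(2) -> [2]
dequeue()->2, []
enqueue(29) -> [29]
enqueue(24) -> [29, 24]
enqueue(32) -> [29, 24, 32]
enqueue(17) -> [29, 24, 32, 17]

Final queue: [29, 24, 32, 17]


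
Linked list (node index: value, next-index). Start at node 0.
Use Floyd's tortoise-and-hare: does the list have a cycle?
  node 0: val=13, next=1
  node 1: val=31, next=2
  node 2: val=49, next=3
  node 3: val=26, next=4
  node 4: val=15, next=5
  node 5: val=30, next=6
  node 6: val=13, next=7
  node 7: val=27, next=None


Floyd's tortoise (slow, +1) and hare (fast, +2):
  init: slow=0, fast=0
  step 1: slow=1, fast=2
  step 2: slow=2, fast=4
  step 3: slow=3, fast=6
  step 4: fast 6->7->None, no cycle

Cycle: no


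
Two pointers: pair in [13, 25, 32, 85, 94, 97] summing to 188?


lo=0(13)+hi=5(97)=110
lo=1(25)+hi=5(97)=122
lo=2(32)+hi=5(97)=129
lo=3(85)+hi=5(97)=182
lo=4(94)+hi=5(97)=191

No pair found


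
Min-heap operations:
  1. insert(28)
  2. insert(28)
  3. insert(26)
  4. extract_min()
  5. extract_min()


insert(28) -> [28]
insert(28) -> [28, 28]
insert(26) -> [26, 28, 28]
extract_min()->26, [28, 28]
extract_min()->28, [28]

Final heap: [28]


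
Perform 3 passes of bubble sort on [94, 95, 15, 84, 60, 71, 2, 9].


Initial: [94, 95, 15, 84, 60, 71, 2, 9]
Pass 1: [94, 15, 84, 60, 71, 2, 9, 95] (6 swaps)
Pass 2: [15, 84, 60, 71, 2, 9, 94, 95] (6 swaps)
Pass 3: [15, 60, 71, 2, 9, 84, 94, 95] (4 swaps)

After 3 passes: [15, 60, 71, 2, 9, 84, 94, 95]


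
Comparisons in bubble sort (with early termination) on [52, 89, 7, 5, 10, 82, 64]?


Algorithm: bubble sort (with early termination)
Input: [52, 89, 7, 5, 10, 82, 64]
Sorted: [5, 7, 10, 52, 64, 82, 89]

18


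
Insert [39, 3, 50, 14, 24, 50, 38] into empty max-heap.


Insert 39: [39]
Insert 3: [39, 3]
Insert 50: [50, 3, 39]
Insert 14: [50, 14, 39, 3]
Insert 24: [50, 24, 39, 3, 14]
Insert 50: [50, 24, 50, 3, 14, 39]
Insert 38: [50, 24, 50, 3, 14, 39, 38]

Final heap: [50, 24, 50, 3, 14, 39, 38]


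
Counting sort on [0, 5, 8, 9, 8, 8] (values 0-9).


Input: [0, 5, 8, 9, 8, 8]
Counts: [1, 0, 0, 0, 0, 1, 0, 0, 3, 1]

Sorted: [0, 5, 8, 8, 8, 9]


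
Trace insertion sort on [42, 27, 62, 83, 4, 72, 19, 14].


Initial: [42, 27, 62, 83, 4, 72, 19, 14]
Insert 27: [27, 42, 62, 83, 4, 72, 19, 14]
Insert 62: [27, 42, 62, 83, 4, 72, 19, 14]
Insert 83: [27, 42, 62, 83, 4, 72, 19, 14]
Insert 4: [4, 27, 42, 62, 83, 72, 19, 14]
Insert 72: [4, 27, 42, 62, 72, 83, 19, 14]
Insert 19: [4, 19, 27, 42, 62, 72, 83, 14]
Insert 14: [4, 14, 19, 27, 42, 62, 72, 83]

Sorted: [4, 14, 19, 27, 42, 62, 72, 83]


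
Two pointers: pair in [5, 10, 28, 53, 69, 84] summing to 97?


lo=0(5)+hi=5(84)=89
lo=1(10)+hi=5(84)=94
lo=2(28)+hi=5(84)=112
lo=2(28)+hi=4(69)=97

Yes: 28+69=97


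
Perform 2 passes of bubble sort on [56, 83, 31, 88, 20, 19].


Initial: [56, 83, 31, 88, 20, 19]
Pass 1: [56, 31, 83, 20, 19, 88] (3 swaps)
Pass 2: [31, 56, 20, 19, 83, 88] (3 swaps)

After 2 passes: [31, 56, 20, 19, 83, 88]


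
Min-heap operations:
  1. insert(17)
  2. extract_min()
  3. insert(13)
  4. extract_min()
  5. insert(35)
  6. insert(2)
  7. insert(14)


insert(17) -> [17]
extract_min()->17, []
insert(13) -> [13]
extract_min()->13, []
insert(35) -> [35]
insert(2) -> [2, 35]
insert(14) -> [2, 35, 14]

Final heap: [2, 35, 14]


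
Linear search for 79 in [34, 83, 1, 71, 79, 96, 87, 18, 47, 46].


i=0: 34!=79
i=1: 83!=79
i=2: 1!=79
i=3: 71!=79
i=4: 79==79 found!

Found at 4, 5 comps


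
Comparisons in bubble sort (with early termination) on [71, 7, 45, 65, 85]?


Algorithm: bubble sort (with early termination)
Input: [71, 7, 45, 65, 85]
Sorted: [7, 45, 65, 71, 85]

7


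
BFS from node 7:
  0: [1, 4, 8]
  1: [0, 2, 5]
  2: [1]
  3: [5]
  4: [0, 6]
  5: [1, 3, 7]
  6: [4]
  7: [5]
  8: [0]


Visit 7, enqueue [5]
Visit 5, enqueue [1, 3]
Visit 1, enqueue [0, 2]
Visit 3, enqueue []
Visit 0, enqueue [4, 8]
Visit 2, enqueue []
Visit 4, enqueue [6]
Visit 8, enqueue []
Visit 6, enqueue []

BFS order: [7, 5, 1, 3, 0, 2, 4, 8, 6]


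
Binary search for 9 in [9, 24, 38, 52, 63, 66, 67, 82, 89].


Step 1: lo=0, hi=8, mid=4, val=63
Step 2: lo=0, hi=3, mid=1, val=24
Step 3: lo=0, hi=0, mid=0, val=9

Found at index 0


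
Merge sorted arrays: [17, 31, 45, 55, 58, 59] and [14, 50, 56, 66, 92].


Take 14 from B
Take 17 from A
Take 31 from A
Take 45 from A
Take 50 from B
Take 55 from A
Take 56 from B
Take 58 from A
Take 59 from A

Merged: [14, 17, 31, 45, 50, 55, 56, 58, 59, 66, 92]


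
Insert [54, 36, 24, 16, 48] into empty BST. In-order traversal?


Insert 54: root
Insert 36: L from 54
Insert 24: L from 54 -> L from 36
Insert 16: L from 54 -> L from 36 -> L from 24
Insert 48: L from 54 -> R from 36

In-order: [16, 24, 36, 48, 54]


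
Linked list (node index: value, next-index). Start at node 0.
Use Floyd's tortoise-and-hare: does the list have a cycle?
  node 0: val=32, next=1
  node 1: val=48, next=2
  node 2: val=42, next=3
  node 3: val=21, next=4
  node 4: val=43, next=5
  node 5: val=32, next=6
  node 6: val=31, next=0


Floyd's tortoise (slow, +1) and hare (fast, +2):
  init: slow=0, fast=0
  step 1: slow=1, fast=2
  step 2: slow=2, fast=4
  step 3: slow=3, fast=6
  step 4: slow=4, fast=1
  step 5: slow=5, fast=3
  step 6: slow=6, fast=5
  step 7: slow=0, fast=0
  slow == fast at node 0: cycle detected

Cycle: yes


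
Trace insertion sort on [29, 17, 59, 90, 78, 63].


Initial: [29, 17, 59, 90, 78, 63]
Insert 17: [17, 29, 59, 90, 78, 63]
Insert 59: [17, 29, 59, 90, 78, 63]
Insert 90: [17, 29, 59, 90, 78, 63]
Insert 78: [17, 29, 59, 78, 90, 63]
Insert 63: [17, 29, 59, 63, 78, 90]

Sorted: [17, 29, 59, 63, 78, 90]


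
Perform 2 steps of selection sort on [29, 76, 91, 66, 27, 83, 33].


Initial: [29, 76, 91, 66, 27, 83, 33]
Step 1: min=27 at 4
  Swap: [27, 76, 91, 66, 29, 83, 33]
Step 2: min=29 at 4
  Swap: [27, 29, 91, 66, 76, 83, 33]

After 2 steps: [27, 29, 91, 66, 76, 83, 33]


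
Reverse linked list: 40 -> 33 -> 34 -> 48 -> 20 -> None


Step 1: curr=40, set curr.next=prev(None) | reversed so far: 40
Step 2: curr=33, set curr.next=prev(40) | reversed so far: 33 -> 40
Step 3: curr=34, set curr.next=prev(33) | reversed so far: 34 -> 33 -> 40
Step 4: curr=48, set curr.next=prev(34) | reversed so far: 48 -> 34 -> 33 -> 40
Step 5: curr=20, set curr.next=prev(48) | reversed so far: 20 -> 48 -> 34 -> 33 -> 40

20 -> 48 -> 34 -> 33 -> 40 -> None


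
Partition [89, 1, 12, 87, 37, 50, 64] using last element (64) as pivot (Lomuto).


Pivot: 64
  1 <= 64: swap -> [1, 89, 12, 87, 37, 50, 64]
  12 <= 64: swap -> [1, 12, 89, 87, 37, 50, 64]
  37 <= 64: swap -> [1, 12, 37, 87, 89, 50, 64]
  50 <= 64: swap -> [1, 12, 37, 50, 89, 87, 64]
Place pivot at 4: [1, 12, 37, 50, 64, 87, 89]

Partitioned: [1, 12, 37, 50, 64, 87, 89]


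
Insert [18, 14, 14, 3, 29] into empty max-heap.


Insert 18: [18]
Insert 14: [18, 14]
Insert 14: [18, 14, 14]
Insert 3: [18, 14, 14, 3]
Insert 29: [29, 18, 14, 3, 14]

Final heap: [29, 18, 14, 3, 14]


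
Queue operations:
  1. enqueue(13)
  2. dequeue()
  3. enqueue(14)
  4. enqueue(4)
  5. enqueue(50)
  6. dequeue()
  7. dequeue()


enqueue(13) -> [13]
dequeue()->13, []
enqueue(14) -> [14]
enqueue(4) -> [14, 4]
enqueue(50) -> [14, 4, 50]
dequeue()->14, [4, 50]
dequeue()->4, [50]

Final queue: [50]


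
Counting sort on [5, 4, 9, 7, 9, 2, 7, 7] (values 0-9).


Input: [5, 4, 9, 7, 9, 2, 7, 7]
Counts: [0, 0, 1, 0, 1, 1, 0, 3, 0, 2]

Sorted: [2, 4, 5, 7, 7, 7, 9, 9]


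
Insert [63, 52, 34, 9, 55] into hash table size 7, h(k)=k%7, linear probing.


Insert 63: h=0 -> slot 0
Insert 52: h=3 -> slot 3
Insert 34: h=6 -> slot 6
Insert 9: h=2 -> slot 2
Insert 55: h=6, 2 probes -> slot 1

Table: [63, 55, 9, 52, None, None, 34]


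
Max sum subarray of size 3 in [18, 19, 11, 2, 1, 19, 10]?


[0:3]: 48
[1:4]: 32
[2:5]: 14
[3:6]: 22
[4:7]: 30

Max: 48 at [0:3]


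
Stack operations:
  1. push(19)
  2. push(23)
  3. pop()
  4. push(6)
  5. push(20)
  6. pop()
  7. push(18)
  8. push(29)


push(19) -> [19]
push(23) -> [19, 23]
pop()->23, [19]
push(6) -> [19, 6]
push(20) -> [19, 6, 20]
pop()->20, [19, 6]
push(18) -> [19, 6, 18]
push(29) -> [19, 6, 18, 29]

Final stack: [19, 6, 18, 29]


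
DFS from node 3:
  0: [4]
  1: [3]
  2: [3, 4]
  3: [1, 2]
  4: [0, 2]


Visit 3, push [2, 1]
Visit 1, push []
Visit 2, push [4]
Visit 4, push [0]
Visit 0, push []

DFS order: [3, 1, 2, 4, 0]


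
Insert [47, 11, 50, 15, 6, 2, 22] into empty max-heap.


Insert 47: [47]
Insert 11: [47, 11]
Insert 50: [50, 11, 47]
Insert 15: [50, 15, 47, 11]
Insert 6: [50, 15, 47, 11, 6]
Insert 2: [50, 15, 47, 11, 6, 2]
Insert 22: [50, 15, 47, 11, 6, 2, 22]

Final heap: [50, 15, 47, 11, 6, 2, 22]


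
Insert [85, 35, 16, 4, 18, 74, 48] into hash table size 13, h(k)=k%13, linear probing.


Insert 85: h=7 -> slot 7
Insert 35: h=9 -> slot 9
Insert 16: h=3 -> slot 3
Insert 4: h=4 -> slot 4
Insert 18: h=5 -> slot 5
Insert 74: h=9, 1 probes -> slot 10
Insert 48: h=9, 2 probes -> slot 11

Table: [None, None, None, 16, 4, 18, None, 85, None, 35, 74, 48, None]


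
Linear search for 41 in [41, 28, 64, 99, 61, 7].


i=0: 41==41 found!

Found at 0, 1 comps


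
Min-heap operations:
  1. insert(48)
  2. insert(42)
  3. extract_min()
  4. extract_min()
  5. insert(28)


insert(48) -> [48]
insert(42) -> [42, 48]
extract_min()->42, [48]
extract_min()->48, []
insert(28) -> [28]

Final heap: [28]


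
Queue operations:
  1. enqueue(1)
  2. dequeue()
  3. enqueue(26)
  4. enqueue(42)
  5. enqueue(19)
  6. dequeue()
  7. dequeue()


enqueue(1) -> [1]
dequeue()->1, []
enqueue(26) -> [26]
enqueue(42) -> [26, 42]
enqueue(19) -> [26, 42, 19]
dequeue()->26, [42, 19]
dequeue()->42, [19]

Final queue: [19]


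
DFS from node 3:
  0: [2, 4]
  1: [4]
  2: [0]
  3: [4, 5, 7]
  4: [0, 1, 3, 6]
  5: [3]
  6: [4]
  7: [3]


Visit 3, push [7, 5, 4]
Visit 4, push [6, 1, 0]
Visit 0, push [2]
Visit 2, push []
Visit 1, push []
Visit 6, push []
Visit 5, push []
Visit 7, push []

DFS order: [3, 4, 0, 2, 1, 6, 5, 7]


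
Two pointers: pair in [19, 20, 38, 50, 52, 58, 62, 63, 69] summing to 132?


lo=0(19)+hi=8(69)=88
lo=1(20)+hi=8(69)=89
lo=2(38)+hi=8(69)=107
lo=3(50)+hi=8(69)=119
lo=4(52)+hi=8(69)=121
lo=5(58)+hi=8(69)=127
lo=6(62)+hi=8(69)=131
lo=7(63)+hi=8(69)=132

Yes: 63+69=132


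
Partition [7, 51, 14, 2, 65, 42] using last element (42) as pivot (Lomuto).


Pivot: 42
  7 <= 42: advance i (no swap)
  14 <= 42: swap -> [7, 14, 51, 2, 65, 42]
  2 <= 42: swap -> [7, 14, 2, 51, 65, 42]
Place pivot at 3: [7, 14, 2, 42, 65, 51]

Partitioned: [7, 14, 2, 42, 65, 51]


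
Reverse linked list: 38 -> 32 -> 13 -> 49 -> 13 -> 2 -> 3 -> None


Step 1: curr=38, set curr.next=prev(None) | reversed so far: 38
Step 2: curr=32, set curr.next=prev(38) | reversed so far: 32 -> 38
Step 3: curr=13, set curr.next=prev(32) | reversed so far: 13 -> 32 -> 38
Step 4: curr=49, set curr.next=prev(13) | reversed so far: 49 -> 13 -> 32 -> 38
Step 5: curr=13, set curr.next=prev(49) | reversed so far: 13 -> 49 -> 13 -> 32 -> 38
Step 6: curr=2, set curr.next=prev(13) | reversed so far: 2 -> 13 -> 49 -> 13 -> 32 -> 38
Step 7: curr=3, set curr.next=prev(2) | reversed so far: 3 -> 2 -> 13 -> 49 -> 13 -> 32 -> 38

3 -> 2 -> 13 -> 49 -> 13 -> 32 -> 38 -> None


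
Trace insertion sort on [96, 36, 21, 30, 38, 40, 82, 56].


Initial: [96, 36, 21, 30, 38, 40, 82, 56]
Insert 36: [36, 96, 21, 30, 38, 40, 82, 56]
Insert 21: [21, 36, 96, 30, 38, 40, 82, 56]
Insert 30: [21, 30, 36, 96, 38, 40, 82, 56]
Insert 38: [21, 30, 36, 38, 96, 40, 82, 56]
Insert 40: [21, 30, 36, 38, 40, 96, 82, 56]
Insert 82: [21, 30, 36, 38, 40, 82, 96, 56]
Insert 56: [21, 30, 36, 38, 40, 56, 82, 96]

Sorted: [21, 30, 36, 38, 40, 56, 82, 96]


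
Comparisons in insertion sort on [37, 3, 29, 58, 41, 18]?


Algorithm: insertion sort
Input: [37, 3, 29, 58, 41, 18]
Sorted: [3, 18, 29, 37, 41, 58]

11


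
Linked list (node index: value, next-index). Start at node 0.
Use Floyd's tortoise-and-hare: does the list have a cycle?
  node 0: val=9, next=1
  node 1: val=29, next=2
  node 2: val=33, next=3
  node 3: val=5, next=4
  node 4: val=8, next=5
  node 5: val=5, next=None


Floyd's tortoise (slow, +1) and hare (fast, +2):
  init: slow=0, fast=0
  step 1: slow=1, fast=2
  step 2: slow=2, fast=4
  step 3: fast 4->5->None, no cycle

Cycle: no


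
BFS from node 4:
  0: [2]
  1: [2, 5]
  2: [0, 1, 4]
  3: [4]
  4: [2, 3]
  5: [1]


Visit 4, enqueue [2, 3]
Visit 2, enqueue [0, 1]
Visit 3, enqueue []
Visit 0, enqueue []
Visit 1, enqueue [5]
Visit 5, enqueue []

BFS order: [4, 2, 3, 0, 1, 5]


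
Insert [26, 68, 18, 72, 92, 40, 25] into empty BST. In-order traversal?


Insert 26: root
Insert 68: R from 26
Insert 18: L from 26
Insert 72: R from 26 -> R from 68
Insert 92: R from 26 -> R from 68 -> R from 72
Insert 40: R from 26 -> L from 68
Insert 25: L from 26 -> R from 18

In-order: [18, 25, 26, 40, 68, 72, 92]


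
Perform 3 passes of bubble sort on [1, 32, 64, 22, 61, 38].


Initial: [1, 32, 64, 22, 61, 38]
Pass 1: [1, 32, 22, 61, 38, 64] (3 swaps)
Pass 2: [1, 22, 32, 38, 61, 64] (2 swaps)
Pass 3: [1, 22, 32, 38, 61, 64] (0 swaps)

After 3 passes: [1, 22, 32, 38, 61, 64]


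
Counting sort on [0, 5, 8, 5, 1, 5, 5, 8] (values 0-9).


Input: [0, 5, 8, 5, 1, 5, 5, 8]
Counts: [1, 1, 0, 0, 0, 4, 0, 0, 2, 0]

Sorted: [0, 1, 5, 5, 5, 5, 8, 8]


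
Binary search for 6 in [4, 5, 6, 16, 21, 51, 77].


Step 1: lo=0, hi=6, mid=3, val=16
Step 2: lo=0, hi=2, mid=1, val=5
Step 3: lo=2, hi=2, mid=2, val=6

Found at index 2


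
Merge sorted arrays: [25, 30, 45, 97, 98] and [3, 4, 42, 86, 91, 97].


Take 3 from B
Take 4 from B
Take 25 from A
Take 30 from A
Take 42 from B
Take 45 from A
Take 86 from B
Take 91 from B
Take 97 from A
Take 97 from B

Merged: [3, 4, 25, 30, 42, 45, 86, 91, 97, 97, 98]


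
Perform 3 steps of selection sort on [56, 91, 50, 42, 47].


Initial: [56, 91, 50, 42, 47]
Step 1: min=42 at 3
  Swap: [42, 91, 50, 56, 47]
Step 2: min=47 at 4
  Swap: [42, 47, 50, 56, 91]
Step 3: min=50 at 2
  Swap: [42, 47, 50, 56, 91]

After 3 steps: [42, 47, 50, 56, 91]


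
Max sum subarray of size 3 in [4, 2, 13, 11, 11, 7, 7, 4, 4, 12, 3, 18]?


[0:3]: 19
[1:4]: 26
[2:5]: 35
[3:6]: 29
[4:7]: 25
[5:8]: 18
[6:9]: 15
[7:10]: 20
[8:11]: 19
[9:12]: 33

Max: 35 at [2:5]


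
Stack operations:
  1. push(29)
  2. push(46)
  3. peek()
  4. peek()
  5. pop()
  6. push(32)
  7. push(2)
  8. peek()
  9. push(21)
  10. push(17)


push(29) -> [29]
push(46) -> [29, 46]
peek()->46
peek()->46
pop()->46, [29]
push(32) -> [29, 32]
push(2) -> [29, 32, 2]
peek()->2
push(21) -> [29, 32, 2, 21]
push(17) -> [29, 32, 2, 21, 17]

Final stack: [29, 32, 2, 21, 17]


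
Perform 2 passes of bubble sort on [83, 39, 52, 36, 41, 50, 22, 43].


Initial: [83, 39, 52, 36, 41, 50, 22, 43]
Pass 1: [39, 52, 36, 41, 50, 22, 43, 83] (7 swaps)
Pass 2: [39, 36, 41, 50, 22, 43, 52, 83] (5 swaps)

After 2 passes: [39, 36, 41, 50, 22, 43, 52, 83]


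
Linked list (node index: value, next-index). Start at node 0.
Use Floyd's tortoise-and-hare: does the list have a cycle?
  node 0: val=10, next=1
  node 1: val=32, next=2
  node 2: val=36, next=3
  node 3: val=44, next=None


Floyd's tortoise (slow, +1) and hare (fast, +2):
  init: slow=0, fast=0
  step 1: slow=1, fast=2
  step 2: fast 2->3->None, no cycle

Cycle: no


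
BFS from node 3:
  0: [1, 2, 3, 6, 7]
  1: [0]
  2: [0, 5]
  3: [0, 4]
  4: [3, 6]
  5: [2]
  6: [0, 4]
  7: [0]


Visit 3, enqueue [0, 4]
Visit 0, enqueue [1, 2, 6, 7]
Visit 4, enqueue []
Visit 1, enqueue []
Visit 2, enqueue [5]
Visit 6, enqueue []
Visit 7, enqueue []
Visit 5, enqueue []

BFS order: [3, 0, 4, 1, 2, 6, 7, 5]


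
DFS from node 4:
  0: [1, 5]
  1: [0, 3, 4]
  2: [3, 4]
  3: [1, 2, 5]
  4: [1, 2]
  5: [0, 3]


Visit 4, push [2, 1]
Visit 1, push [3, 0]
Visit 0, push [5]
Visit 5, push [3]
Visit 3, push [2]
Visit 2, push []

DFS order: [4, 1, 0, 5, 3, 2]


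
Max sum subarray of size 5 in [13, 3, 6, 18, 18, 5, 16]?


[0:5]: 58
[1:6]: 50
[2:7]: 63

Max: 63 at [2:7]


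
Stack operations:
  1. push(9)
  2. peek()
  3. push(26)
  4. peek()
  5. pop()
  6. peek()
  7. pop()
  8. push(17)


push(9) -> [9]
peek()->9
push(26) -> [9, 26]
peek()->26
pop()->26, [9]
peek()->9
pop()->9, []
push(17) -> [17]

Final stack: [17]


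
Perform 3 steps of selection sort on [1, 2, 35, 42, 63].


Initial: [1, 2, 35, 42, 63]
Step 1: min=1 at 0
  Swap: [1, 2, 35, 42, 63]
Step 2: min=2 at 1
  Swap: [1, 2, 35, 42, 63]
Step 3: min=35 at 2
  Swap: [1, 2, 35, 42, 63]

After 3 steps: [1, 2, 35, 42, 63]


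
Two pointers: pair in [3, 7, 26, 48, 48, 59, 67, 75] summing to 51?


lo=0(3)+hi=7(75)=78
lo=0(3)+hi=6(67)=70
lo=0(3)+hi=5(59)=62
lo=0(3)+hi=4(48)=51

Yes: 3+48=51


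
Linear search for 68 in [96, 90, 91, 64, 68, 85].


i=0: 96!=68
i=1: 90!=68
i=2: 91!=68
i=3: 64!=68
i=4: 68==68 found!

Found at 4, 5 comps


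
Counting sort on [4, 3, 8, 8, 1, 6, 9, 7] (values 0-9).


Input: [4, 3, 8, 8, 1, 6, 9, 7]
Counts: [0, 1, 0, 1, 1, 0, 1, 1, 2, 1]

Sorted: [1, 3, 4, 6, 7, 8, 8, 9]


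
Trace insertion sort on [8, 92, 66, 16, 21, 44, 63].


Initial: [8, 92, 66, 16, 21, 44, 63]
Insert 92: [8, 92, 66, 16, 21, 44, 63]
Insert 66: [8, 66, 92, 16, 21, 44, 63]
Insert 16: [8, 16, 66, 92, 21, 44, 63]
Insert 21: [8, 16, 21, 66, 92, 44, 63]
Insert 44: [8, 16, 21, 44, 66, 92, 63]
Insert 63: [8, 16, 21, 44, 63, 66, 92]

Sorted: [8, 16, 21, 44, 63, 66, 92]


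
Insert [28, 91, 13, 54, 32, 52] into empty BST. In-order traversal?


Insert 28: root
Insert 91: R from 28
Insert 13: L from 28
Insert 54: R from 28 -> L from 91
Insert 32: R from 28 -> L from 91 -> L from 54
Insert 52: R from 28 -> L from 91 -> L from 54 -> R from 32

In-order: [13, 28, 32, 52, 54, 91]


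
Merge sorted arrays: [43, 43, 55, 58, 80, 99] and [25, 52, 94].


Take 25 from B
Take 43 from A
Take 43 from A
Take 52 from B
Take 55 from A
Take 58 from A
Take 80 from A
Take 94 from B

Merged: [25, 43, 43, 52, 55, 58, 80, 94, 99]


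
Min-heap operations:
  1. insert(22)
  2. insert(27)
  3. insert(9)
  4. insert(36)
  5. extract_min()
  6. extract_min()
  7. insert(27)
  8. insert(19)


insert(22) -> [22]
insert(27) -> [22, 27]
insert(9) -> [9, 27, 22]
insert(36) -> [9, 27, 22, 36]
extract_min()->9, [22, 27, 36]
extract_min()->22, [27, 36]
insert(27) -> [27, 36, 27]
insert(19) -> [19, 27, 27, 36]

Final heap: [19, 27, 27, 36]


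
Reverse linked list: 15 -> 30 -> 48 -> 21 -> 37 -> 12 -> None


Step 1: curr=15, set curr.next=prev(None) | reversed so far: 15
Step 2: curr=30, set curr.next=prev(15) | reversed so far: 30 -> 15
Step 3: curr=48, set curr.next=prev(30) | reversed so far: 48 -> 30 -> 15
Step 4: curr=21, set curr.next=prev(48) | reversed so far: 21 -> 48 -> 30 -> 15
Step 5: curr=37, set curr.next=prev(21) | reversed so far: 37 -> 21 -> 48 -> 30 -> 15
Step 6: curr=12, set curr.next=prev(37) | reversed so far: 12 -> 37 -> 21 -> 48 -> 30 -> 15

12 -> 37 -> 21 -> 48 -> 30 -> 15 -> None


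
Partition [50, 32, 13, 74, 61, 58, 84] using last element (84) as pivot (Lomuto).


Pivot: 84
  50 <= 84: advance i (no swap)
  32 <= 84: advance i (no swap)
  13 <= 84: advance i (no swap)
  74 <= 84: advance i (no swap)
  61 <= 84: advance i (no swap)
  58 <= 84: advance i (no swap)
Place pivot at 6: [50, 32, 13, 74, 61, 58, 84]

Partitioned: [50, 32, 13, 74, 61, 58, 84]


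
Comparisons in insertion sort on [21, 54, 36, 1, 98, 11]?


Algorithm: insertion sort
Input: [21, 54, 36, 1, 98, 11]
Sorted: [1, 11, 21, 36, 54, 98]

12


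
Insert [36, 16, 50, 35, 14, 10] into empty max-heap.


Insert 36: [36]
Insert 16: [36, 16]
Insert 50: [50, 16, 36]
Insert 35: [50, 35, 36, 16]
Insert 14: [50, 35, 36, 16, 14]
Insert 10: [50, 35, 36, 16, 14, 10]

Final heap: [50, 35, 36, 16, 14, 10]


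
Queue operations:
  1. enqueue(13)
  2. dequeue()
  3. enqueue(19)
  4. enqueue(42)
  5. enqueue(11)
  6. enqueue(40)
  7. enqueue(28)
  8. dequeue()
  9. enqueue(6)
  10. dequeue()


enqueue(13) -> [13]
dequeue()->13, []
enqueue(19) -> [19]
enqueue(42) -> [19, 42]
enqueue(11) -> [19, 42, 11]
enqueue(40) -> [19, 42, 11, 40]
enqueue(28) -> [19, 42, 11, 40, 28]
dequeue()->19, [42, 11, 40, 28]
enqueue(6) -> [42, 11, 40, 28, 6]
dequeue()->42, [11, 40, 28, 6]

Final queue: [11, 40, 28, 6]


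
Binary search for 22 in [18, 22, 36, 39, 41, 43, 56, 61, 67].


Step 1: lo=0, hi=8, mid=4, val=41
Step 2: lo=0, hi=3, mid=1, val=22

Found at index 1


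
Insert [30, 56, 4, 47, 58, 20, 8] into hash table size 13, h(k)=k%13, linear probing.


Insert 30: h=4 -> slot 4
Insert 56: h=4, 1 probes -> slot 5
Insert 4: h=4, 2 probes -> slot 6
Insert 47: h=8 -> slot 8
Insert 58: h=6, 1 probes -> slot 7
Insert 20: h=7, 2 probes -> slot 9
Insert 8: h=8, 2 probes -> slot 10

Table: [None, None, None, None, 30, 56, 4, 58, 47, 20, 8, None, None]


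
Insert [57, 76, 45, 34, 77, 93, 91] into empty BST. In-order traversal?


Insert 57: root
Insert 76: R from 57
Insert 45: L from 57
Insert 34: L from 57 -> L from 45
Insert 77: R from 57 -> R from 76
Insert 93: R from 57 -> R from 76 -> R from 77
Insert 91: R from 57 -> R from 76 -> R from 77 -> L from 93

In-order: [34, 45, 57, 76, 77, 91, 93]


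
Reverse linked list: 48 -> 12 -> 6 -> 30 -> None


Step 1: curr=48, set curr.next=prev(None) | reversed so far: 48
Step 2: curr=12, set curr.next=prev(48) | reversed so far: 12 -> 48
Step 3: curr=6, set curr.next=prev(12) | reversed so far: 6 -> 12 -> 48
Step 4: curr=30, set curr.next=prev(6) | reversed so far: 30 -> 6 -> 12 -> 48

30 -> 6 -> 12 -> 48 -> None


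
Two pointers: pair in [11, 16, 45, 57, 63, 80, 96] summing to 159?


lo=0(11)+hi=6(96)=107
lo=1(16)+hi=6(96)=112
lo=2(45)+hi=6(96)=141
lo=3(57)+hi=6(96)=153
lo=4(63)+hi=6(96)=159

Yes: 63+96=159


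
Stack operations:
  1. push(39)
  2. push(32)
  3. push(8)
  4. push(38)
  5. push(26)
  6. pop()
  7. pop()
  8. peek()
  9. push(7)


push(39) -> [39]
push(32) -> [39, 32]
push(8) -> [39, 32, 8]
push(38) -> [39, 32, 8, 38]
push(26) -> [39, 32, 8, 38, 26]
pop()->26, [39, 32, 8, 38]
pop()->38, [39, 32, 8]
peek()->8
push(7) -> [39, 32, 8, 7]

Final stack: [39, 32, 8, 7]


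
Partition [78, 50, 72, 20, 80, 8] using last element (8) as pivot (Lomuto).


Pivot: 8
Place pivot at 0: [8, 50, 72, 20, 80, 78]

Partitioned: [8, 50, 72, 20, 80, 78]


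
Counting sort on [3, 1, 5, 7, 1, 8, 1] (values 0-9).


Input: [3, 1, 5, 7, 1, 8, 1]
Counts: [0, 3, 0, 1, 0, 1, 0, 1, 1, 0]

Sorted: [1, 1, 1, 3, 5, 7, 8]


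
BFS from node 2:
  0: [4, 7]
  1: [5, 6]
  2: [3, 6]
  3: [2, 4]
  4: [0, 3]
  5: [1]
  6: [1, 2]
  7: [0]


Visit 2, enqueue [3, 6]
Visit 3, enqueue [4]
Visit 6, enqueue [1]
Visit 4, enqueue [0]
Visit 1, enqueue [5]
Visit 0, enqueue [7]
Visit 5, enqueue []
Visit 7, enqueue []

BFS order: [2, 3, 6, 4, 1, 0, 5, 7]


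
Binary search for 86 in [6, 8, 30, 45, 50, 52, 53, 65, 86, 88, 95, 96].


Step 1: lo=0, hi=11, mid=5, val=52
Step 2: lo=6, hi=11, mid=8, val=86

Found at index 8


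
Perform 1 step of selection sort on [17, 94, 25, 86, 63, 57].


Initial: [17, 94, 25, 86, 63, 57]
Step 1: min=17 at 0
  Swap: [17, 94, 25, 86, 63, 57]

After 1 step: [17, 94, 25, 86, 63, 57]


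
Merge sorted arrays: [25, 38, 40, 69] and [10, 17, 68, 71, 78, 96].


Take 10 from B
Take 17 from B
Take 25 from A
Take 38 from A
Take 40 from A
Take 68 from B
Take 69 from A

Merged: [10, 17, 25, 38, 40, 68, 69, 71, 78, 96]


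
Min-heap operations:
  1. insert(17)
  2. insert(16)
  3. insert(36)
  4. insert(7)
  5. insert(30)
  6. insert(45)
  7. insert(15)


insert(17) -> [17]
insert(16) -> [16, 17]
insert(36) -> [16, 17, 36]
insert(7) -> [7, 16, 36, 17]
insert(30) -> [7, 16, 36, 17, 30]
insert(45) -> [7, 16, 36, 17, 30, 45]
insert(15) -> [7, 16, 15, 17, 30, 45, 36]

Final heap: [7, 16, 15, 17, 30, 45, 36]
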